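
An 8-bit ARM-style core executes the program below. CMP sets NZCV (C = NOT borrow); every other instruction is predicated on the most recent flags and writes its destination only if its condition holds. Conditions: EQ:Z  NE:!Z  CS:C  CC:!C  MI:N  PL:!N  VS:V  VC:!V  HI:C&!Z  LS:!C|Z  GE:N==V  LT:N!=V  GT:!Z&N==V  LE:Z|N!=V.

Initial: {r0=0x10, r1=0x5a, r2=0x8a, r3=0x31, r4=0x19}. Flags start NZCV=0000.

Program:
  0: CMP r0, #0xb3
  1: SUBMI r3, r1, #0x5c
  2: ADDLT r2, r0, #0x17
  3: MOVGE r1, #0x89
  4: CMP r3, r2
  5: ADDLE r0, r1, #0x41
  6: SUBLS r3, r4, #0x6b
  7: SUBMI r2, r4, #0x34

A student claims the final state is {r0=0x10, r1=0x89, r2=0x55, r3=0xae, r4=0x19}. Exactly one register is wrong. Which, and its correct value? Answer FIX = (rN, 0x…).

FIX = (r2, 0xe5)

0: ✓ CMP  NZCV=0000
1: · SUBMI
2: · ADDLT
3: ✓ MOVGE  r1←0x89
4: ✓ CMP  NZCV=1001
5: · ADDLE
6: ✓ SUBLS  r3←0xae
7: ✓ SUBMI  r2←0xe5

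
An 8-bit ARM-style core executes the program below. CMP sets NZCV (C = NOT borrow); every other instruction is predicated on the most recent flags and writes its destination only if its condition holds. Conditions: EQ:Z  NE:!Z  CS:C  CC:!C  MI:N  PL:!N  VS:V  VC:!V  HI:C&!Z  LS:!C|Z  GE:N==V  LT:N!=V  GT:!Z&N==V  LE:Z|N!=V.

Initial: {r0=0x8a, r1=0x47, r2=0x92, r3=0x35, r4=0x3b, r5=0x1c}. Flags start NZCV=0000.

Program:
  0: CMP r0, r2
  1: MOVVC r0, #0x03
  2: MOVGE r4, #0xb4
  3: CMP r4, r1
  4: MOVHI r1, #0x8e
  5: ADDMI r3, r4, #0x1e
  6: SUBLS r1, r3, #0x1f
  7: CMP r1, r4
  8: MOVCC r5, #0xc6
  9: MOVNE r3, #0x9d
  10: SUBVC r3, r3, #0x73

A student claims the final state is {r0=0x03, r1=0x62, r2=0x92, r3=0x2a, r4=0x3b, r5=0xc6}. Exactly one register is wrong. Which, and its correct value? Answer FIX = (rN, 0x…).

0: ✓ CMP  NZCV=1000
1: ✓ MOVVC  r0←0x03
2: · MOVGE
3: ✓ CMP  NZCV=1000
4: · MOVHI
5: ✓ ADDMI  r3←0x59
6: ✓ SUBLS  r1←0x3a
7: ✓ CMP  NZCV=1000
8: ✓ MOVCC  r5←0xc6
9: ✓ MOVNE  r3←0x9d
10: ✓ SUBVC  r3←0x2a

FIX = (r1, 0x3a)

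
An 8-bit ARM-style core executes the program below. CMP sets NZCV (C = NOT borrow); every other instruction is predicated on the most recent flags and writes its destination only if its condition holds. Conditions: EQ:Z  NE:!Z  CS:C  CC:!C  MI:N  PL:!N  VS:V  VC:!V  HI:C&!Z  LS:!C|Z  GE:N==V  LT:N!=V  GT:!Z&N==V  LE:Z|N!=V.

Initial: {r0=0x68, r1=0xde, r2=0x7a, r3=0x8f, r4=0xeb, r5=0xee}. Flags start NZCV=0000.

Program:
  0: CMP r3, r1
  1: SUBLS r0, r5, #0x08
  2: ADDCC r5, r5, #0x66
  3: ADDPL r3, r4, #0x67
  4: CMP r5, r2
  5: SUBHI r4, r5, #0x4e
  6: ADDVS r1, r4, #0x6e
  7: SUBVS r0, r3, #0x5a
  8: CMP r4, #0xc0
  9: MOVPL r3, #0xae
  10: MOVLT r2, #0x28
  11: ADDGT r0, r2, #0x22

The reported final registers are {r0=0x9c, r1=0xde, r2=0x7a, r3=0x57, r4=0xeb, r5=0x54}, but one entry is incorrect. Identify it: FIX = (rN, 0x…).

FIX = (r3, 0xae)

[0] flags=1000 → (cmp)
[1] flags=1000 LS?T → r0=0xe6
[2] flags=1000 CC?T → r5=0x54
[3] flags=1000 PL?F → skip
[4] flags=1000 → (cmp)
[5] flags=1000 HI?F → skip
[6] flags=1000 VS?F → skip
[7] flags=1000 VS?F → skip
[8] flags=0010 → (cmp)
[9] flags=0010 PL?T → r3=0xae
[10] flags=0010 LT?F → skip
[11] flags=0010 GT?T → r0=0x9c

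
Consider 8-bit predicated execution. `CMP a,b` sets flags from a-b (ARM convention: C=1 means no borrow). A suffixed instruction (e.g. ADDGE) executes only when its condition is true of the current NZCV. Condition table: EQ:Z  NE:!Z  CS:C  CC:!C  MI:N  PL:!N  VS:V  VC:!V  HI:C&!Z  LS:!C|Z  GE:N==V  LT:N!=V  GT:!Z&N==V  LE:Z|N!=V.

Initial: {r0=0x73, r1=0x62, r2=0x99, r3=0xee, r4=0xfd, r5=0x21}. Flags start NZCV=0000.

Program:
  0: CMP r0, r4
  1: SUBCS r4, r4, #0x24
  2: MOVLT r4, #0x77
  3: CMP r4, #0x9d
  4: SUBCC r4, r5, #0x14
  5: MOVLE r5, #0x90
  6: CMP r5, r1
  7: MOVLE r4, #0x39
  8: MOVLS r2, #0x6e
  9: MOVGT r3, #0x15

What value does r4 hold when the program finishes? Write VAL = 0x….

VAL = 0x39

0: ✓ CMP  NZCV=0000
1: · SUBCS
2: · MOVLT
3: ✓ CMP  NZCV=0010
4: · SUBCC
5: · MOVLE
6: ✓ CMP  NZCV=1000
7: ✓ MOVLE  r4←0x39
8: ✓ MOVLS  r2←0x6e
9: · MOVGT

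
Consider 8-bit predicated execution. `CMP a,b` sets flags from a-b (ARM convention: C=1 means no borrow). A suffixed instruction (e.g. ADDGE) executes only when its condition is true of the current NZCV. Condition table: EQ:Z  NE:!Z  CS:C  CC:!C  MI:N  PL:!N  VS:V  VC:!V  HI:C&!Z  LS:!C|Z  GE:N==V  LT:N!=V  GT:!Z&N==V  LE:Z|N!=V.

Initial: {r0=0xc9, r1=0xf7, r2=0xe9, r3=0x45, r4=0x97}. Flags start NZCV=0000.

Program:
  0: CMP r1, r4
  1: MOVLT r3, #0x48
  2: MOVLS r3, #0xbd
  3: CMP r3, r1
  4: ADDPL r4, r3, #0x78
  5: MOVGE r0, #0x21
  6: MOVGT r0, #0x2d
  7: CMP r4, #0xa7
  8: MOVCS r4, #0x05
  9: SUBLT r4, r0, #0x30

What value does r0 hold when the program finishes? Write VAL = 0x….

[0] flags=0010 → (cmp)
[1] flags=0010 LT?F → skip
[2] flags=0010 LS?F → skip
[3] flags=0000 → (cmp)
[4] flags=0000 PL?T → r4=0xbd
[5] flags=0000 GE?T → r0=0x21
[6] flags=0000 GT?T → r0=0x2d
[7] flags=0010 → (cmp)
[8] flags=0010 CS?T → r4=0x05
[9] flags=0010 LT?F → skip

VAL = 0x2d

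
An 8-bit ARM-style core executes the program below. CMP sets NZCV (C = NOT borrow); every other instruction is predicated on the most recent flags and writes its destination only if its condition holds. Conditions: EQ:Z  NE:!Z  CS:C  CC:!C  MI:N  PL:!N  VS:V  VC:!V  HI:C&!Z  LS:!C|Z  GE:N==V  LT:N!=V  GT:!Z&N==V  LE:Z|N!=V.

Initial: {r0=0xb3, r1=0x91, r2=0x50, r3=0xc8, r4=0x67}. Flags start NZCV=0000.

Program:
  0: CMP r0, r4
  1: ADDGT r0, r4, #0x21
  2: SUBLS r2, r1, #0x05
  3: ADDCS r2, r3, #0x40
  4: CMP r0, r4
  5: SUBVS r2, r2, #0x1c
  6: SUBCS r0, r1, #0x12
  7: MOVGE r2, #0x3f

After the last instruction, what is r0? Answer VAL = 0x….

[0] flags=0011 → (cmp)
[1] flags=0011 GT?F → skip
[2] flags=0011 LS?F → skip
[3] flags=0011 CS?T → r2=0x08
[4] flags=0011 → (cmp)
[5] flags=0011 VS?T → r2=0xec
[6] flags=0011 CS?T → r0=0x7f
[7] flags=0011 GE?F → skip

VAL = 0x7f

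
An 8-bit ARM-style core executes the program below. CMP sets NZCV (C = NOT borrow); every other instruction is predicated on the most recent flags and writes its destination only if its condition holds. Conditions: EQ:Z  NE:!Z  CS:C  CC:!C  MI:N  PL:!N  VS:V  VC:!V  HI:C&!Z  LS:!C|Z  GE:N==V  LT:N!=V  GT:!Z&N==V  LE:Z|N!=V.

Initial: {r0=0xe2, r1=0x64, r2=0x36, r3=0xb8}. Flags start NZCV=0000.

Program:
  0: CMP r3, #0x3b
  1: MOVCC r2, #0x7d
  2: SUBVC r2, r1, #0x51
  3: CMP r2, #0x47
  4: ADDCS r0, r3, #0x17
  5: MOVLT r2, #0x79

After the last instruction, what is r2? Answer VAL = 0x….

0: ✓ CMP  NZCV=0011
1: · MOVCC
2: · SUBVC
3: ✓ CMP  NZCV=1000
4: · ADDCS
5: ✓ MOVLT  r2←0x79

VAL = 0x79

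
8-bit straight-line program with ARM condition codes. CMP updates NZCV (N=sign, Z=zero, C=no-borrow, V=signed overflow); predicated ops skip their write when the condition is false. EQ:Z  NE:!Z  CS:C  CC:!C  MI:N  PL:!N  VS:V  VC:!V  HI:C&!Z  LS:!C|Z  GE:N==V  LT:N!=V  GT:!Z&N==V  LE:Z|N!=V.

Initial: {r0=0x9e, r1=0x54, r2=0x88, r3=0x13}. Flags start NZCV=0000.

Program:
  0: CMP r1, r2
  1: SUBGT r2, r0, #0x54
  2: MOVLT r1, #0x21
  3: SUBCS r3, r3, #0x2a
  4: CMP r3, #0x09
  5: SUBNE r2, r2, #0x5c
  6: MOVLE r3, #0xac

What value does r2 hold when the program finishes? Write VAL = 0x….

VAL = 0xee

[0] flags=1001 → (cmp)
[1] flags=1001 GT?T → r2=0x4a
[2] flags=1001 LT?F → skip
[3] flags=1001 CS?F → skip
[4] flags=0010 → (cmp)
[5] flags=0010 NE?T → r2=0xee
[6] flags=0010 LE?F → skip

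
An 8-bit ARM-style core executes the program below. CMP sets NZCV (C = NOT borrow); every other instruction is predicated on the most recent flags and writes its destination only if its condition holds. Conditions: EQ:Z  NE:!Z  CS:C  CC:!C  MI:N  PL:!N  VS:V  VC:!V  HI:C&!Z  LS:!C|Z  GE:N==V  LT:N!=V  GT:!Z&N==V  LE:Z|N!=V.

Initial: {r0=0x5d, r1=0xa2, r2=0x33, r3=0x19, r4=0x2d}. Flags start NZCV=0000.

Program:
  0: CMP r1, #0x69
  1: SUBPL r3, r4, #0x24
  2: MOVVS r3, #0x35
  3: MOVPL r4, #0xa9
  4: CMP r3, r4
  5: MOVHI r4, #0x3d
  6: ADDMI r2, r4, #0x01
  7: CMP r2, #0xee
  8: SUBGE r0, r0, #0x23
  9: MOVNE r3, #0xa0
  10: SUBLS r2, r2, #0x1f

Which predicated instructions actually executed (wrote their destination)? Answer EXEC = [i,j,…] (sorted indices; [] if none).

[0] flags=0011 → (cmp)
[1] flags=0011 PL?T → r3=0x09
[2] flags=0011 VS?T → r3=0x35
[3] flags=0011 PL?T → r4=0xa9
[4] flags=1001 → (cmp)
[5] flags=1001 HI?F → skip
[6] flags=1001 MI?T → r2=0xaa
[7] flags=1000 → (cmp)
[8] flags=1000 GE?F → skip
[9] flags=1000 NE?T → r3=0xa0
[10] flags=1000 LS?T → r2=0x8b

EXEC = [1,2,3,6,9,10]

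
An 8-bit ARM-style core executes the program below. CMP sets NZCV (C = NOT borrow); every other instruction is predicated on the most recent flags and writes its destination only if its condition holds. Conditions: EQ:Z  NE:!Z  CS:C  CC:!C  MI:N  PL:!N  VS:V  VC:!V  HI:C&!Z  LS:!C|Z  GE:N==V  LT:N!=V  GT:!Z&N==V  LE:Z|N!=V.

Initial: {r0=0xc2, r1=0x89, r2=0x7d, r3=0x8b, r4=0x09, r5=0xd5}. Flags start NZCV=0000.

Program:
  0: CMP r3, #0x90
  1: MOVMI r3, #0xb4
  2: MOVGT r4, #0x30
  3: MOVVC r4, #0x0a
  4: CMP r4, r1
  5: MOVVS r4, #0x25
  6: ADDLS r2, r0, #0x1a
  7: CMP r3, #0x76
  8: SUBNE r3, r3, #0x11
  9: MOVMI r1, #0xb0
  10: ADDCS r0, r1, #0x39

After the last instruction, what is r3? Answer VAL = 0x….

VAL = 0xa3

0: ✓ CMP  NZCV=1000
1: ✓ MOVMI  r3←0xb4
2: · MOVGT
3: ✓ MOVVC  r4←0x0a
4: ✓ CMP  NZCV=1001
5: ✓ MOVVS  r4←0x25
6: ✓ ADDLS  r2←0xdc
7: ✓ CMP  NZCV=0011
8: ✓ SUBNE  r3←0xa3
9: · MOVMI
10: ✓ ADDCS  r0←0xc2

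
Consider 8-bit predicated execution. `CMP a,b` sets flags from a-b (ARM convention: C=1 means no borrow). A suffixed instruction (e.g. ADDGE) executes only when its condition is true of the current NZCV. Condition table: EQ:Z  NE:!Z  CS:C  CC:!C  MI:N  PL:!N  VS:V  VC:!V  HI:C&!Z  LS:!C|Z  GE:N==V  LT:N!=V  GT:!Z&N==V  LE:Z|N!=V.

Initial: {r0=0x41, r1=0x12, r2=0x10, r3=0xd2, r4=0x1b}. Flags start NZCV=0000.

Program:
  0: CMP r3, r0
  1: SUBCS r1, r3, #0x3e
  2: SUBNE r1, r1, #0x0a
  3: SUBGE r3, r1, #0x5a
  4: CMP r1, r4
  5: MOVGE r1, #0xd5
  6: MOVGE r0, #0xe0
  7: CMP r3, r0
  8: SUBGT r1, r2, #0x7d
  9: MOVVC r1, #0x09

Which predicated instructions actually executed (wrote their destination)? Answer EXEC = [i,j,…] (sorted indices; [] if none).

[0] flags=1010 → (cmp)
[1] flags=1010 CS?T → r1=0x94
[2] flags=1010 NE?T → r1=0x8a
[3] flags=1010 GE?F → skip
[4] flags=0011 → (cmp)
[5] flags=0011 GE?F → skip
[6] flags=0011 GE?F → skip
[7] flags=1010 → (cmp)
[8] flags=1010 GT?F → skip
[9] flags=1010 VC?T → r1=0x09

EXEC = [1,2,9]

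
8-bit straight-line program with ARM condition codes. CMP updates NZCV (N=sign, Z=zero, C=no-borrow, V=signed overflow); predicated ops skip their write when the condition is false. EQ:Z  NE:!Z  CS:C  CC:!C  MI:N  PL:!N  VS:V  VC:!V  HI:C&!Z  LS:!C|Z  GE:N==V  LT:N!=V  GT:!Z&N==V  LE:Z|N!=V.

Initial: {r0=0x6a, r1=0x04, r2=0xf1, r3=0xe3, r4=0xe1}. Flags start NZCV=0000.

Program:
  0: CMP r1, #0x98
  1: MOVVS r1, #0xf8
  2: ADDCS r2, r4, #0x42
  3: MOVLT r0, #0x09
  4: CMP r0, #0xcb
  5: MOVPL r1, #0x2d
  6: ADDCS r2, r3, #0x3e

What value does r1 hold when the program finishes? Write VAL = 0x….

0: ✓ CMP  NZCV=0000
1: · MOVVS
2: · ADDCS
3: · MOVLT
4: ✓ CMP  NZCV=1001
5: · MOVPL
6: · ADDCS

VAL = 0x04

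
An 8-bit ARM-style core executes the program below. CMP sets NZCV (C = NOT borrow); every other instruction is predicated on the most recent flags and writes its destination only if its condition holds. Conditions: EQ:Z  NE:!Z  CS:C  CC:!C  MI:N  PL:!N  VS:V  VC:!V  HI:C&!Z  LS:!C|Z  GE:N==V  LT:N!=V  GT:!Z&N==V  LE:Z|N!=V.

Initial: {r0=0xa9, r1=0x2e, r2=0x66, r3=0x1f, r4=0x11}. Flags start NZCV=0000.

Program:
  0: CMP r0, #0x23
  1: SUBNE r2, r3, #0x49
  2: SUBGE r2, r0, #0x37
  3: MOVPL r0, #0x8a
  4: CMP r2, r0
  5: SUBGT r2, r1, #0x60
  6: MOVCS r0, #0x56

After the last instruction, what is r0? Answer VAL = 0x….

0: ✓ CMP  NZCV=1010
1: ✓ SUBNE  r2←0xd6
2: · SUBGE
3: · MOVPL
4: ✓ CMP  NZCV=0010
5: ✓ SUBGT  r2←0xce
6: ✓ MOVCS  r0←0x56

VAL = 0x56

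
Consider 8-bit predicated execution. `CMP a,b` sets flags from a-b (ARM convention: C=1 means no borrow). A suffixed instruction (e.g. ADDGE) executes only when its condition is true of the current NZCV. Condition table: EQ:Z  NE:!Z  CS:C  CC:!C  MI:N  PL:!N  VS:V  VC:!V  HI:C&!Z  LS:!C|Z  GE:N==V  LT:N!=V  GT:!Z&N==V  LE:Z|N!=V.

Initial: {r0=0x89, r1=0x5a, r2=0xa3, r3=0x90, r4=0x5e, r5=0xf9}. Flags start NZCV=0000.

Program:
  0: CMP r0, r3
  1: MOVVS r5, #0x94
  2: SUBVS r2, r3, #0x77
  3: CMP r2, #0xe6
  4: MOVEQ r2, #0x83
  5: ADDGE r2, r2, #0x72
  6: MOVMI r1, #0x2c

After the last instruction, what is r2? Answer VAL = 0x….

VAL = 0xa3

[0] flags=1000 → (cmp)
[1] flags=1000 VS?F → skip
[2] flags=1000 VS?F → skip
[3] flags=1000 → (cmp)
[4] flags=1000 EQ?F → skip
[5] flags=1000 GE?F → skip
[6] flags=1000 MI?T → r1=0x2c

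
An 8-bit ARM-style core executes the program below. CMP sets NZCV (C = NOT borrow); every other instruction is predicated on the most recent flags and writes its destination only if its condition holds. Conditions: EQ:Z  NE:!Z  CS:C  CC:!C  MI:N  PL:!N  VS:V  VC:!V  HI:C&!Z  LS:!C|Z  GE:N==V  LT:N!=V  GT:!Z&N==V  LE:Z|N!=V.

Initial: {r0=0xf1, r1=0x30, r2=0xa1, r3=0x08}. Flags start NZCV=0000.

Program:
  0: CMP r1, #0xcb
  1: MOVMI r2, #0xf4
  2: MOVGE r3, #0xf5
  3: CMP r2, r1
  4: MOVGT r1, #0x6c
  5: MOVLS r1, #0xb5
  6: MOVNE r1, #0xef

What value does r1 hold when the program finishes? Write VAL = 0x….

VAL = 0xef

[0] flags=0000 → (cmp)
[1] flags=0000 MI?F → skip
[2] flags=0000 GE?T → r3=0xf5
[3] flags=0011 → (cmp)
[4] flags=0011 GT?F → skip
[5] flags=0011 LS?F → skip
[6] flags=0011 NE?T → r1=0xef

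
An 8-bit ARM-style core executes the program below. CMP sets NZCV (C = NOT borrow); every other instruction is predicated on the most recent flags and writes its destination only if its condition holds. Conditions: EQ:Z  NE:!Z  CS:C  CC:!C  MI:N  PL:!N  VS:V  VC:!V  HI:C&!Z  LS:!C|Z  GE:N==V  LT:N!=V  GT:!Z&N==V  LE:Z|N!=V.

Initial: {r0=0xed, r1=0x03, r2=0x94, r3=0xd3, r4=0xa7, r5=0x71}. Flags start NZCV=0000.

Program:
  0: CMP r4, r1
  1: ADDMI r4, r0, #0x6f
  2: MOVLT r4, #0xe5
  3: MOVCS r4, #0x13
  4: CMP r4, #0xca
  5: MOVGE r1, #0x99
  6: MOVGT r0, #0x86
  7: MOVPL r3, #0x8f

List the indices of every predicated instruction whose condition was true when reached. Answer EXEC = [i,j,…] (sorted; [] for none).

[0] flags=1010 → (cmp)
[1] flags=1010 MI?T → r4=0x5c
[2] flags=1010 LT?T → r4=0xe5
[3] flags=1010 CS?T → r4=0x13
[4] flags=0000 → (cmp)
[5] flags=0000 GE?T → r1=0x99
[6] flags=0000 GT?T → r0=0x86
[7] flags=0000 PL?T → r3=0x8f

EXEC = [1,2,3,5,6,7]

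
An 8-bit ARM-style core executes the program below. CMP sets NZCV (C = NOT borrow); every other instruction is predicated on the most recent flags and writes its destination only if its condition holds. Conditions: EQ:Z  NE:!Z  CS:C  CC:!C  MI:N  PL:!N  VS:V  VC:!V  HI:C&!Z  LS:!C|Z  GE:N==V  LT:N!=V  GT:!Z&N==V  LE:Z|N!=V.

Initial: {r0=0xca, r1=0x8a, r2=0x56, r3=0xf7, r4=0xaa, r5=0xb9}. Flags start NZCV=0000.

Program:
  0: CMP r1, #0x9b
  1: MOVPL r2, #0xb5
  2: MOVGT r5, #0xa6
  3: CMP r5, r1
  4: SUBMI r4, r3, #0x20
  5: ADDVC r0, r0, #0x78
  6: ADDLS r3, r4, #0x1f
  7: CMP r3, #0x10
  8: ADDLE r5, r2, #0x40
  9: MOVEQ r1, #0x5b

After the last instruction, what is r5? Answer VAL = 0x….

0: ✓ CMP  NZCV=1000
1: · MOVPL
2: · MOVGT
3: ✓ CMP  NZCV=0010
4: · SUBMI
5: ✓ ADDVC  r0←0x42
6: · ADDLS
7: ✓ CMP  NZCV=1010
8: ✓ ADDLE  r5←0x96
9: · MOVEQ

VAL = 0x96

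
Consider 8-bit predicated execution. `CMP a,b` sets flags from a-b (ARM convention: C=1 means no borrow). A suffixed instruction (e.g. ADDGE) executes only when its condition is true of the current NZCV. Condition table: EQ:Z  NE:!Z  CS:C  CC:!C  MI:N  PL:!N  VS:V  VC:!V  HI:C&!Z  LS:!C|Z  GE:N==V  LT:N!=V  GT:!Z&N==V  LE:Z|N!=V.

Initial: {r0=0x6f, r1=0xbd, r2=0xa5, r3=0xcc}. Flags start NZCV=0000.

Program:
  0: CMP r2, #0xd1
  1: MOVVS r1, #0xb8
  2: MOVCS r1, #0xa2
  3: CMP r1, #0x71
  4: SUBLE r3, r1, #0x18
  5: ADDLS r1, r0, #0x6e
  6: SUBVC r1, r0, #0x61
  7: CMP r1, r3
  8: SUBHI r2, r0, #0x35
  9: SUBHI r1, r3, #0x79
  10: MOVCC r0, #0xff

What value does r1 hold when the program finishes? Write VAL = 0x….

[0] flags=1000 → (cmp)
[1] flags=1000 VS?F → skip
[2] flags=1000 CS?F → skip
[3] flags=0011 → (cmp)
[4] flags=0011 LE?T → r3=0xa5
[5] flags=0011 LS?F → skip
[6] flags=0011 VC?F → skip
[7] flags=0010 → (cmp)
[8] flags=0010 HI?T → r2=0x3a
[9] flags=0010 HI?T → r1=0x2c
[10] flags=0010 CC?F → skip

VAL = 0x2c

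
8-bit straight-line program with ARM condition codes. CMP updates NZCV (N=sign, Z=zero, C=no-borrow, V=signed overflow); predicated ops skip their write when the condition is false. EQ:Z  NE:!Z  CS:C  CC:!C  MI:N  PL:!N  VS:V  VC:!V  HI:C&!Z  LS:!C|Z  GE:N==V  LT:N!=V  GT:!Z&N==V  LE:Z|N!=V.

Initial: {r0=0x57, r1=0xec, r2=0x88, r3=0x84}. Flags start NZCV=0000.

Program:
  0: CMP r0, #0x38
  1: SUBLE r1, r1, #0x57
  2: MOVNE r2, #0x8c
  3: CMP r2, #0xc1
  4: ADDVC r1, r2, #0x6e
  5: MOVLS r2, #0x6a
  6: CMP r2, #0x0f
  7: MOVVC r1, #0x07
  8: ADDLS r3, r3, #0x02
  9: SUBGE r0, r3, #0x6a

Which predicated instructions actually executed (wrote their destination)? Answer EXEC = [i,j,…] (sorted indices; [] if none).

EXEC = [2,4,5,7,9]

[0] flags=0010 → (cmp)
[1] flags=0010 LE?F → skip
[2] flags=0010 NE?T → r2=0x8c
[3] flags=1000 → (cmp)
[4] flags=1000 VC?T → r1=0xfa
[5] flags=1000 LS?T → r2=0x6a
[6] flags=0010 → (cmp)
[7] flags=0010 VC?T → r1=0x07
[8] flags=0010 LS?F → skip
[9] flags=0010 GE?T → r0=0x1a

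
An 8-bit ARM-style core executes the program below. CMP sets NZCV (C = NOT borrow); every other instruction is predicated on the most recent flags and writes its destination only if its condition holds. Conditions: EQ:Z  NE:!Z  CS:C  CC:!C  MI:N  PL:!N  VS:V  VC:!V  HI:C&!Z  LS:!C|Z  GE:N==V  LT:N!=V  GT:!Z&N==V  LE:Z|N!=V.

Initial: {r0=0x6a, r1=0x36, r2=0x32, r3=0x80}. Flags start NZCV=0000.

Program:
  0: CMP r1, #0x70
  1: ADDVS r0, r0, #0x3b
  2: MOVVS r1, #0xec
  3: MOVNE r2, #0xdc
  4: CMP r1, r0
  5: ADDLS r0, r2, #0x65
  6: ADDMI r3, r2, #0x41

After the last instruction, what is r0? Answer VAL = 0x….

VAL = 0x41

[0] flags=1000 → (cmp)
[1] flags=1000 VS?F → skip
[2] flags=1000 VS?F → skip
[3] flags=1000 NE?T → r2=0xdc
[4] flags=1000 → (cmp)
[5] flags=1000 LS?T → r0=0x41
[6] flags=1000 MI?T → r3=0x1d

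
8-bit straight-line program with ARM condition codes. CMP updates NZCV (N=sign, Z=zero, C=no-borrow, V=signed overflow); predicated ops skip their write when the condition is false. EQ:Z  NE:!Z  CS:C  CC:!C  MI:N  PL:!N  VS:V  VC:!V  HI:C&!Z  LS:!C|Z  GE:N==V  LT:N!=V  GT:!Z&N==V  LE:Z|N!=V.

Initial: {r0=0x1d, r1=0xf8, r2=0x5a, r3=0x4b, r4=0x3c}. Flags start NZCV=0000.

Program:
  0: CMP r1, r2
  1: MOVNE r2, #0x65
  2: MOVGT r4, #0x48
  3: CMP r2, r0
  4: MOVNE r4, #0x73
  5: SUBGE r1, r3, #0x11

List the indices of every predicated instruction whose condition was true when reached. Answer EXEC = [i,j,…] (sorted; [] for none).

[0] flags=1010 → (cmp)
[1] flags=1010 NE?T → r2=0x65
[2] flags=1010 GT?F → skip
[3] flags=0010 → (cmp)
[4] flags=0010 NE?T → r4=0x73
[5] flags=0010 GE?T → r1=0x3a

EXEC = [1,4,5]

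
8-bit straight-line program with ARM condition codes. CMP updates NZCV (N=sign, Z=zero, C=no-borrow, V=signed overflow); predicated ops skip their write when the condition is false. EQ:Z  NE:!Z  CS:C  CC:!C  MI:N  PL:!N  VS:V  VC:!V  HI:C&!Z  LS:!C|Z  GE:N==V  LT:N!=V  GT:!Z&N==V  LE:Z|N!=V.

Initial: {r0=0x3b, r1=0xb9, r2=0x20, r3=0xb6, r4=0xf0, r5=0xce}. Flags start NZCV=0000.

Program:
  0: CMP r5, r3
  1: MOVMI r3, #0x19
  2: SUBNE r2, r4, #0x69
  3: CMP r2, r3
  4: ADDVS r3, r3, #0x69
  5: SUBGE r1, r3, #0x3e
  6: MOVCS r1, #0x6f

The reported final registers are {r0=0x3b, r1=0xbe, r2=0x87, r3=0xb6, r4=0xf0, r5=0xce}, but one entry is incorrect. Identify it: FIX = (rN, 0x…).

0: ✓ CMP  NZCV=0010
1: · MOVMI
2: ✓ SUBNE  r2←0x87
3: ✓ CMP  NZCV=1000
4: · ADDVS
5: · SUBGE
6: · MOVCS

FIX = (r1, 0xb9)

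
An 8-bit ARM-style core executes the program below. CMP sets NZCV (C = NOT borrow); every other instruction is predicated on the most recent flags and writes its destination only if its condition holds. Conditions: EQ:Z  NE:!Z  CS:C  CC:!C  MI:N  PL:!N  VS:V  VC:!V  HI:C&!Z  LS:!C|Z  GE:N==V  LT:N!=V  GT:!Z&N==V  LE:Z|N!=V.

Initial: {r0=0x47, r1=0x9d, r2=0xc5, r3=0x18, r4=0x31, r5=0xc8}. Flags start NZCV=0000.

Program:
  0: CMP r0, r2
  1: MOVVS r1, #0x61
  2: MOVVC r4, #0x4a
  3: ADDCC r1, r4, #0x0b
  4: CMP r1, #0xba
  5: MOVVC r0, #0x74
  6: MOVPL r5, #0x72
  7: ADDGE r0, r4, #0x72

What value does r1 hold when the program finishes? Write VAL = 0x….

[0] flags=1001 → (cmp)
[1] flags=1001 VS?T → r1=0x61
[2] flags=1001 VC?F → skip
[3] flags=1001 CC?T → r1=0x3c
[4] flags=1001 → (cmp)
[5] flags=1001 VC?F → skip
[6] flags=1001 PL?F → skip
[7] flags=1001 GE?T → r0=0xa3

VAL = 0x3c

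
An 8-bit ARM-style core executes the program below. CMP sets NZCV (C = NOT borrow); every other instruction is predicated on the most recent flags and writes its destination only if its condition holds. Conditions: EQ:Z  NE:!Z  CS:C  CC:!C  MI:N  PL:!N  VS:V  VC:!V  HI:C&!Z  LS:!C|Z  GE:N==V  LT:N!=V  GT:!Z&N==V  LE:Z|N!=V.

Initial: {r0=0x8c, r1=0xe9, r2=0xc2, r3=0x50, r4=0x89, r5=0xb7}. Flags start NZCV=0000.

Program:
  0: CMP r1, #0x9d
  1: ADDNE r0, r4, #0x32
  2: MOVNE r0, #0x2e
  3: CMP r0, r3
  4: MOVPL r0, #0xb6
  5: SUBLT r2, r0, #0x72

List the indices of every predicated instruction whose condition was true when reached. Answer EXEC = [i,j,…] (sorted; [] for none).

0: ✓ CMP  NZCV=0010
1: ✓ ADDNE  r0←0xbb
2: ✓ MOVNE  r0←0x2e
3: ✓ CMP  NZCV=1000
4: · MOVPL
5: ✓ SUBLT  r2←0xbc

EXEC = [1,2,5]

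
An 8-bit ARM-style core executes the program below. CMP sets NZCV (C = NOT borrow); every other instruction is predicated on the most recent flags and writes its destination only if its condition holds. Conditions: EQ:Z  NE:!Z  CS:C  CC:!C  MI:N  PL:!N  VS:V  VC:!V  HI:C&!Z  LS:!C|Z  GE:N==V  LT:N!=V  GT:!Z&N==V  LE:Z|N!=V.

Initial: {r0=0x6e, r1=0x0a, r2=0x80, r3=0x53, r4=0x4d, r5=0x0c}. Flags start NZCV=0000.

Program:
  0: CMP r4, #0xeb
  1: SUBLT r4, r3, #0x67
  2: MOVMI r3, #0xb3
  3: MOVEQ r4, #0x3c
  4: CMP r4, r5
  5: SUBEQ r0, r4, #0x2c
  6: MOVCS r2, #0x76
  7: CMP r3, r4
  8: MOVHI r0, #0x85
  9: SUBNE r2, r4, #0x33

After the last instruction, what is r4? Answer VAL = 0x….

VAL = 0x4d

0: ✓ CMP  NZCV=0000
1: · SUBLT
2: · MOVMI
3: · MOVEQ
4: ✓ CMP  NZCV=0010
5: · SUBEQ
6: ✓ MOVCS  r2←0x76
7: ✓ CMP  NZCV=0010
8: ✓ MOVHI  r0←0x85
9: ✓ SUBNE  r2←0x1a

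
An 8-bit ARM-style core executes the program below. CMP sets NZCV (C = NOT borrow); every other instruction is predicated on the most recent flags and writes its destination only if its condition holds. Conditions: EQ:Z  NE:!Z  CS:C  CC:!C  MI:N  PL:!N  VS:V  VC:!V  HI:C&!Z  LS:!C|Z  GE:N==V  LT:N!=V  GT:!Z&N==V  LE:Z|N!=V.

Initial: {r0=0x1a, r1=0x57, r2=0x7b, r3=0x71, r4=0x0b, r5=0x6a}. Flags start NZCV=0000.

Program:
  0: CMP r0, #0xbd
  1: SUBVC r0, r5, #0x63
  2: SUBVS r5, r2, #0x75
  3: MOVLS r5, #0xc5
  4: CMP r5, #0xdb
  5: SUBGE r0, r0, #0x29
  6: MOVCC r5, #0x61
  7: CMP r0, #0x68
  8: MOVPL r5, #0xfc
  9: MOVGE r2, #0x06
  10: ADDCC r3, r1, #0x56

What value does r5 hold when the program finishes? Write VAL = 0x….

VAL = 0x61

0: ✓ CMP  NZCV=0000
1: ✓ SUBVC  r0←0x07
2: · SUBVS
3: ✓ MOVLS  r5←0xc5
4: ✓ CMP  NZCV=1000
5: · SUBGE
6: ✓ MOVCC  r5←0x61
7: ✓ CMP  NZCV=1000
8: · MOVPL
9: · MOVGE
10: ✓ ADDCC  r3←0xad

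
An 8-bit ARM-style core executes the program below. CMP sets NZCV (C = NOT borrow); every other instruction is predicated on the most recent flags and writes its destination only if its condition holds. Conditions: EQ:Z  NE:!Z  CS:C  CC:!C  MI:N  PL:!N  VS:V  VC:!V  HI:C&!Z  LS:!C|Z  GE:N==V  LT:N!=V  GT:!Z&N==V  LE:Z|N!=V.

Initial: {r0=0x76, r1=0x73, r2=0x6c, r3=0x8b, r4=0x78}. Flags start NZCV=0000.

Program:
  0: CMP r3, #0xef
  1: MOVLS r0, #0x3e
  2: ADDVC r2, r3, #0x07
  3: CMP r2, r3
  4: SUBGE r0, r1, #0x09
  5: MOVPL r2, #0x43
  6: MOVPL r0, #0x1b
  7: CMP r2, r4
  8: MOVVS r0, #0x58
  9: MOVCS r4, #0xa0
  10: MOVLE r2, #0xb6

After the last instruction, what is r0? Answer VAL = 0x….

VAL = 0x1b

[0] flags=1000 → (cmp)
[1] flags=1000 LS?T → r0=0x3e
[2] flags=1000 VC?T → r2=0x92
[3] flags=0010 → (cmp)
[4] flags=0010 GE?T → r0=0x6a
[5] flags=0010 PL?T → r2=0x43
[6] flags=0010 PL?T → r0=0x1b
[7] flags=1000 → (cmp)
[8] flags=1000 VS?F → skip
[9] flags=1000 CS?F → skip
[10] flags=1000 LE?T → r2=0xb6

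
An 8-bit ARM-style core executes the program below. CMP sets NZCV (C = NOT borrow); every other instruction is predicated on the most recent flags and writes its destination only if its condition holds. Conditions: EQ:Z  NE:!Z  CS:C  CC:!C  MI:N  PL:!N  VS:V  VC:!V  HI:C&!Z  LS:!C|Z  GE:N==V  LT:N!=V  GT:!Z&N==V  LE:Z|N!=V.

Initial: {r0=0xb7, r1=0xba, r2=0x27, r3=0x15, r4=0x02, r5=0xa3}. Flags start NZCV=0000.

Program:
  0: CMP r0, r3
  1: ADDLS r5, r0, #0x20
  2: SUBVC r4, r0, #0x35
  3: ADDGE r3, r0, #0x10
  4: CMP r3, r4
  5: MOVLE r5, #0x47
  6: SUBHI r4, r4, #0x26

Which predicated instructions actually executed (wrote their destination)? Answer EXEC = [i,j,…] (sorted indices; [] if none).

[0] flags=1010 → (cmp)
[1] flags=1010 LS?F → skip
[2] flags=1010 VC?T → r4=0x82
[3] flags=1010 GE?F → skip
[4] flags=1001 → (cmp)
[5] flags=1001 LE?F → skip
[6] flags=1001 HI?F → skip

EXEC = [2]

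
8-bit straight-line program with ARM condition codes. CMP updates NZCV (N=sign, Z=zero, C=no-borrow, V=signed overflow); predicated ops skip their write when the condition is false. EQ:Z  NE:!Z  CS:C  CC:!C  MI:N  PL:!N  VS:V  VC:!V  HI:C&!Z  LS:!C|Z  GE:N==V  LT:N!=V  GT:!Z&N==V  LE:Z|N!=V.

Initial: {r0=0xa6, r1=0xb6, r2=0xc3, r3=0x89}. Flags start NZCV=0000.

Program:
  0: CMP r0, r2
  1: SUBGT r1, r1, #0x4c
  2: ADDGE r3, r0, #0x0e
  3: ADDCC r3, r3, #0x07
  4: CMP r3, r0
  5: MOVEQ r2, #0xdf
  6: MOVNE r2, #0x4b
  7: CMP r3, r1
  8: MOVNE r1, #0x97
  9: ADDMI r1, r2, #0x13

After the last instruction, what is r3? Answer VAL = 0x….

VAL = 0x90

0: ✓ CMP  NZCV=1000
1: · SUBGT
2: · ADDGE
3: ✓ ADDCC  r3←0x90
4: ✓ CMP  NZCV=1000
5: · MOVEQ
6: ✓ MOVNE  r2←0x4b
7: ✓ CMP  NZCV=1000
8: ✓ MOVNE  r1←0x97
9: ✓ ADDMI  r1←0x5e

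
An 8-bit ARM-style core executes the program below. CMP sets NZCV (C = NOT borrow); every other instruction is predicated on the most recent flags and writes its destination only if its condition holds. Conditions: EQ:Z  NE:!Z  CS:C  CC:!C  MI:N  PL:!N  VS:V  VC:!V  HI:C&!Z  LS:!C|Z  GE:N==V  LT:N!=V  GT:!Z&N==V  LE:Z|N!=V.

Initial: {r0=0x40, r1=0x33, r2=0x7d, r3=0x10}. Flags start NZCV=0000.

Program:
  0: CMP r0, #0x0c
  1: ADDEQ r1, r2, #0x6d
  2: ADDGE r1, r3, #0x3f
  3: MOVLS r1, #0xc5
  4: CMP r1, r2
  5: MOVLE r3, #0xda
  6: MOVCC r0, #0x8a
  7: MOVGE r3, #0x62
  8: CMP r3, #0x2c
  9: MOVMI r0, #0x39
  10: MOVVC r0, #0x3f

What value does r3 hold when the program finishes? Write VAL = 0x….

VAL = 0xda

0: ✓ CMP  NZCV=0010
1: · ADDEQ
2: ✓ ADDGE  r1←0x4f
3: · MOVLS
4: ✓ CMP  NZCV=1000
5: ✓ MOVLE  r3←0xda
6: ✓ MOVCC  r0←0x8a
7: · MOVGE
8: ✓ CMP  NZCV=1010
9: ✓ MOVMI  r0←0x39
10: ✓ MOVVC  r0←0x3f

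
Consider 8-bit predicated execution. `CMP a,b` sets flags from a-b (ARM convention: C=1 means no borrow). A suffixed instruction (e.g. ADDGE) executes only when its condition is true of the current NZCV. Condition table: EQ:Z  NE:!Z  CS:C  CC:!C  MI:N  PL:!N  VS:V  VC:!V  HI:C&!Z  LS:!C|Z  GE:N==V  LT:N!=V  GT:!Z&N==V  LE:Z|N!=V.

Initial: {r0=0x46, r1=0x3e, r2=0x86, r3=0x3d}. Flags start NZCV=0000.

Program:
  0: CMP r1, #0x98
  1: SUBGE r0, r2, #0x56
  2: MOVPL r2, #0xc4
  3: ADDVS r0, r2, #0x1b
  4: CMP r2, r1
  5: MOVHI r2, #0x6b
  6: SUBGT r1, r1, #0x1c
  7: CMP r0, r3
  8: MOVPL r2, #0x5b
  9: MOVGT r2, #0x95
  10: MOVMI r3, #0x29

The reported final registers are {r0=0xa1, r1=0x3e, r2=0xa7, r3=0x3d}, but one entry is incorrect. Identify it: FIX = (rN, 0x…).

FIX = (r2, 0x5b)

0: ✓ CMP  NZCV=1001
1: ✓ SUBGE  r0←0x30
2: · MOVPL
3: ✓ ADDVS  r0←0xa1
4: ✓ CMP  NZCV=0011
5: ✓ MOVHI  r2←0x6b
6: · SUBGT
7: ✓ CMP  NZCV=0011
8: ✓ MOVPL  r2←0x5b
9: · MOVGT
10: · MOVMI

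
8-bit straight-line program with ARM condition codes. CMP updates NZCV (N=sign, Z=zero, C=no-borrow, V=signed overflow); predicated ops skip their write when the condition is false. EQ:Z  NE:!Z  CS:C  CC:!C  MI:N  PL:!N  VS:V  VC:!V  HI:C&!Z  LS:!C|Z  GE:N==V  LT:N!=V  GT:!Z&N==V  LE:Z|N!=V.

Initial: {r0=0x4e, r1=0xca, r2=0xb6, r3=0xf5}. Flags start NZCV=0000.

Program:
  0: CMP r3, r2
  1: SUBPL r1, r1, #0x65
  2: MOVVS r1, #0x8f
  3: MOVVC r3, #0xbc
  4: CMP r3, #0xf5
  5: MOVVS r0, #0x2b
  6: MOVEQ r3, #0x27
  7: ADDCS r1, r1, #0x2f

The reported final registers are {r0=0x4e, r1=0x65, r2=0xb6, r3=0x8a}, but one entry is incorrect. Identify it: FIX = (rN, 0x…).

FIX = (r3, 0xbc)

0: ✓ CMP  NZCV=0010
1: ✓ SUBPL  r1←0x65
2: · MOVVS
3: ✓ MOVVC  r3←0xbc
4: ✓ CMP  NZCV=1000
5: · MOVVS
6: · MOVEQ
7: · ADDCS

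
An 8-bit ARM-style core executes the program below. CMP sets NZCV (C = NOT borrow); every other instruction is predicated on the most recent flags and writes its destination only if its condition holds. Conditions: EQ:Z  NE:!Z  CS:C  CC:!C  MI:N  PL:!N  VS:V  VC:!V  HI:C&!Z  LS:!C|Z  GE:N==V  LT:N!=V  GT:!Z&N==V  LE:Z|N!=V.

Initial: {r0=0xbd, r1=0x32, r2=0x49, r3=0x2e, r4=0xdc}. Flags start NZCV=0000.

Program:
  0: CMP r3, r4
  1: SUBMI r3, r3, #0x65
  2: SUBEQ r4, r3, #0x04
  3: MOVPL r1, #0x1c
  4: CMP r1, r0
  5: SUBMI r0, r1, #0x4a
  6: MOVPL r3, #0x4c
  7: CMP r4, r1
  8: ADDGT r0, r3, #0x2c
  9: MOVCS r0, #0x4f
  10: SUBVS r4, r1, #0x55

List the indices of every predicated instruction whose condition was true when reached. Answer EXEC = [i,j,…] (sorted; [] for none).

EXEC = [3,6,9]

[0] flags=0000 → (cmp)
[1] flags=0000 MI?F → skip
[2] flags=0000 EQ?F → skip
[3] flags=0000 PL?T → r1=0x1c
[4] flags=0000 → (cmp)
[5] flags=0000 MI?F → skip
[6] flags=0000 PL?T → r3=0x4c
[7] flags=1010 → (cmp)
[8] flags=1010 GT?F → skip
[9] flags=1010 CS?T → r0=0x4f
[10] flags=1010 VS?F → skip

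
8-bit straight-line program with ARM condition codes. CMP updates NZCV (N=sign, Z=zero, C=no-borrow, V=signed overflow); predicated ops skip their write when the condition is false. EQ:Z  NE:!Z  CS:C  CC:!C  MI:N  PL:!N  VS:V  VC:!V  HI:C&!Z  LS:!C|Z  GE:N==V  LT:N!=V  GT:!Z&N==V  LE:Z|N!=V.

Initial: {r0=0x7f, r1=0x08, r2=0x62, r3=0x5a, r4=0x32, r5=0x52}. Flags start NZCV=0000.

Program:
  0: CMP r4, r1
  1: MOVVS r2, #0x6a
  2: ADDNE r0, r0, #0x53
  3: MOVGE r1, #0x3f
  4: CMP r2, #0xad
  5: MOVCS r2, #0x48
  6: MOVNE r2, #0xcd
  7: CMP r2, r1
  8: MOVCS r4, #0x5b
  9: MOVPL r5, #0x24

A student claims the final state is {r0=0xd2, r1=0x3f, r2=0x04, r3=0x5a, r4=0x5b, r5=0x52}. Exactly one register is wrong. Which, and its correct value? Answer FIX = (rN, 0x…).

0: ✓ CMP  NZCV=0010
1: · MOVVS
2: ✓ ADDNE  r0←0xd2
3: ✓ MOVGE  r1←0x3f
4: ✓ CMP  NZCV=1001
5: · MOVCS
6: ✓ MOVNE  r2←0xcd
7: ✓ CMP  NZCV=1010
8: ✓ MOVCS  r4←0x5b
9: · MOVPL

FIX = (r2, 0xcd)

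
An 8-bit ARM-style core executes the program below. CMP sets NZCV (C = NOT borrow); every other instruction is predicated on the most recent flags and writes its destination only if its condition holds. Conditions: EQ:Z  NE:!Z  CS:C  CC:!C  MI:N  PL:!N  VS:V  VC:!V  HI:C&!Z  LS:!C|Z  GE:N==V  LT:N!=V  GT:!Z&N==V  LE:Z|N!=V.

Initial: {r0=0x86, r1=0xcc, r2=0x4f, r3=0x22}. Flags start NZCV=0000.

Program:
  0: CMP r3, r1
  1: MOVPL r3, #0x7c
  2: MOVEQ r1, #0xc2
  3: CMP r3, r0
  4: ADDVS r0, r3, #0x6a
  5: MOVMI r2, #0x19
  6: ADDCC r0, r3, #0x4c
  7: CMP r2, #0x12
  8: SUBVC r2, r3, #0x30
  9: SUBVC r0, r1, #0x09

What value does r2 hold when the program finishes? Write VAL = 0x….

0: ✓ CMP  NZCV=0000
1: ✓ MOVPL  r3←0x7c
2: · MOVEQ
3: ✓ CMP  NZCV=1001
4: ✓ ADDVS  r0←0xe6
5: ✓ MOVMI  r2←0x19
6: ✓ ADDCC  r0←0xc8
7: ✓ CMP  NZCV=0010
8: ✓ SUBVC  r2←0x4c
9: ✓ SUBVC  r0←0xc3

VAL = 0x4c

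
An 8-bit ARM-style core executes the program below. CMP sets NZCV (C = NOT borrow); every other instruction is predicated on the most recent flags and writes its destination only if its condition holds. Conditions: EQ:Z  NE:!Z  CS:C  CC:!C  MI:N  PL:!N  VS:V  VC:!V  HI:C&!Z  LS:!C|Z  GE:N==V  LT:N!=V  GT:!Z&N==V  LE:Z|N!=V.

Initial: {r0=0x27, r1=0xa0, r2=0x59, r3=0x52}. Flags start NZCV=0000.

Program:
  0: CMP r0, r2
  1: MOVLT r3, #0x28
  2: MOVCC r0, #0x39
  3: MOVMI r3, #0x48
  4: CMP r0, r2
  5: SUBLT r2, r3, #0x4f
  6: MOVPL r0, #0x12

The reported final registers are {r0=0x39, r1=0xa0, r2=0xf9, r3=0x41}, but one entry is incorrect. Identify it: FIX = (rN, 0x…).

FIX = (r3, 0x48)

0: ✓ CMP  NZCV=1000
1: ✓ MOVLT  r3←0x28
2: ✓ MOVCC  r0←0x39
3: ✓ MOVMI  r3←0x48
4: ✓ CMP  NZCV=1000
5: ✓ SUBLT  r2←0xf9
6: · MOVPL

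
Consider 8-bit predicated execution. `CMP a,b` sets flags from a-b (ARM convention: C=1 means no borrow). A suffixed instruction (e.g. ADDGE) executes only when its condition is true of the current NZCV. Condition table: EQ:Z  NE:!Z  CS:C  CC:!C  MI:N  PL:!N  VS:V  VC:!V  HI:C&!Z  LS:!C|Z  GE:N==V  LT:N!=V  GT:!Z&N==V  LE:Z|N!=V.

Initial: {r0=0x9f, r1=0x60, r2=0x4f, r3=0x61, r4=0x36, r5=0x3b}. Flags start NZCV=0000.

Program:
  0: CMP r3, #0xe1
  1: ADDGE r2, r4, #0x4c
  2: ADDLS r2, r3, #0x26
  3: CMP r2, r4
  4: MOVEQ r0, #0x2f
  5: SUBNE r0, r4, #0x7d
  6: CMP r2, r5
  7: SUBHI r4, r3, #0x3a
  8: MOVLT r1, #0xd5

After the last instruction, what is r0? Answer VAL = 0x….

VAL = 0xb9

[0] flags=1001 → (cmp)
[1] flags=1001 GE?T → r2=0x82
[2] flags=1001 LS?T → r2=0x87
[3] flags=0011 → (cmp)
[4] flags=0011 EQ?F → skip
[5] flags=0011 NE?T → r0=0xb9
[6] flags=0011 → (cmp)
[7] flags=0011 HI?T → r4=0x27
[8] flags=0011 LT?T → r1=0xd5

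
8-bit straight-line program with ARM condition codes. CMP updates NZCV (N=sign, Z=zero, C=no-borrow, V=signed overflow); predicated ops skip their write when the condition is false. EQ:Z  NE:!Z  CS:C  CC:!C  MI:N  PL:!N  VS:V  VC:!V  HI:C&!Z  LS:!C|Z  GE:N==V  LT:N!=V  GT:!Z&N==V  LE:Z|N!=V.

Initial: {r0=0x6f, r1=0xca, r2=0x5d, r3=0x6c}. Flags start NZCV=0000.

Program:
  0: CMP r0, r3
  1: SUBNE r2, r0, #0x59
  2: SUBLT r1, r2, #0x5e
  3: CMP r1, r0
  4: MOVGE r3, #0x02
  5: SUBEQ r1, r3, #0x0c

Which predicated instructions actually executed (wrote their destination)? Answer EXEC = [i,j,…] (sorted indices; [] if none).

EXEC = [1]

0: ✓ CMP  NZCV=0010
1: ✓ SUBNE  r2←0x16
2: · SUBLT
3: ✓ CMP  NZCV=0011
4: · MOVGE
5: · SUBEQ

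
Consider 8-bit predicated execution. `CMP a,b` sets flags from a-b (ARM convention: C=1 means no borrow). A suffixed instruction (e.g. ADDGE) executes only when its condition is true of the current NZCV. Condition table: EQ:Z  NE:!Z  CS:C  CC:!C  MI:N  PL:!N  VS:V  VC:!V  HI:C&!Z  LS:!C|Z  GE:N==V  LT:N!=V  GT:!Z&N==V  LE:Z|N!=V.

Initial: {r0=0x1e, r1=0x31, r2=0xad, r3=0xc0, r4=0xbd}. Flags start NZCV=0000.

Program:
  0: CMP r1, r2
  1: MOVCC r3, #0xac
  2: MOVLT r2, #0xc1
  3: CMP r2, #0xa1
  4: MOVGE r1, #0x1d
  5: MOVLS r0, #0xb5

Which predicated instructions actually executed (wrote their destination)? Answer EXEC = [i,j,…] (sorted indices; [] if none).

EXEC = [1,4]

0: ✓ CMP  NZCV=1001
1: ✓ MOVCC  r3←0xac
2: · MOVLT
3: ✓ CMP  NZCV=0010
4: ✓ MOVGE  r1←0x1d
5: · MOVLS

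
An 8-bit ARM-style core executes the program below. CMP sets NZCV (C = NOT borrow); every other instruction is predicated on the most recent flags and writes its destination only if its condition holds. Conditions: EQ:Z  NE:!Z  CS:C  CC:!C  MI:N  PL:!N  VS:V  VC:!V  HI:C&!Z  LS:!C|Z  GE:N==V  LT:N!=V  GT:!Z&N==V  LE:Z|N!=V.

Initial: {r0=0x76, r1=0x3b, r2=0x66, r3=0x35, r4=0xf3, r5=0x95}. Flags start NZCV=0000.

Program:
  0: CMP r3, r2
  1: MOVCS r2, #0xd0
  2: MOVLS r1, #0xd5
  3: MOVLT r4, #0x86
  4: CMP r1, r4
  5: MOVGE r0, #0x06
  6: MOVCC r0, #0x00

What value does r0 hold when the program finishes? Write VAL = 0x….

0: ✓ CMP  NZCV=1000
1: · MOVCS
2: ✓ MOVLS  r1←0xd5
3: ✓ MOVLT  r4←0x86
4: ✓ CMP  NZCV=0010
5: ✓ MOVGE  r0←0x06
6: · MOVCC

VAL = 0x06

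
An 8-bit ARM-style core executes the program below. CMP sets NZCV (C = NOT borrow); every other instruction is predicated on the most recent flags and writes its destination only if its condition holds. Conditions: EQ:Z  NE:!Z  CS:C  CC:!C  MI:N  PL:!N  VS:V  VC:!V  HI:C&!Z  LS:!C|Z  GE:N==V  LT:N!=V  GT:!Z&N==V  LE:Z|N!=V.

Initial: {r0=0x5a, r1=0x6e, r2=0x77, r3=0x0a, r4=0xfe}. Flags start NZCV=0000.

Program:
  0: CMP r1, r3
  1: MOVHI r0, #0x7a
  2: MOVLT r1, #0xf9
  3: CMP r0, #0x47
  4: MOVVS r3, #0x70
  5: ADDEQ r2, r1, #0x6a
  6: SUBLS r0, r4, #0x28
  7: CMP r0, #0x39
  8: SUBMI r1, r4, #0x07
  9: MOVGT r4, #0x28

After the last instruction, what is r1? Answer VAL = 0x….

VAL = 0x6e

[0] flags=0010 → (cmp)
[1] flags=0010 HI?T → r0=0x7a
[2] flags=0010 LT?F → skip
[3] flags=0010 → (cmp)
[4] flags=0010 VS?F → skip
[5] flags=0010 EQ?F → skip
[6] flags=0010 LS?F → skip
[7] flags=0010 → (cmp)
[8] flags=0010 MI?F → skip
[9] flags=0010 GT?T → r4=0x28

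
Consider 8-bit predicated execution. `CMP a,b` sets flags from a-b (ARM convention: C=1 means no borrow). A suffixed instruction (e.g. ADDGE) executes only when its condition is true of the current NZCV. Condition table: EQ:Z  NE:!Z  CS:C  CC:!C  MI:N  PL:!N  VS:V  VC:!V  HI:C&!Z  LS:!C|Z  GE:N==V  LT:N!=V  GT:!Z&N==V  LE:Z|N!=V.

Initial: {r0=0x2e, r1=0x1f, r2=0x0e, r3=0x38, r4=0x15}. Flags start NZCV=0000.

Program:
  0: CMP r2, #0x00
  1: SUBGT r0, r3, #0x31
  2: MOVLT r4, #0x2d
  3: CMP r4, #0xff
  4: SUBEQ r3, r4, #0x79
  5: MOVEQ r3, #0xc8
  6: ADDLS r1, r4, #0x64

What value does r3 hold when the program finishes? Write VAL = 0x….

0: ✓ CMP  NZCV=0010
1: ✓ SUBGT  r0←0x07
2: · MOVLT
3: ✓ CMP  NZCV=0000
4: · SUBEQ
5: · MOVEQ
6: ✓ ADDLS  r1←0x79

VAL = 0x38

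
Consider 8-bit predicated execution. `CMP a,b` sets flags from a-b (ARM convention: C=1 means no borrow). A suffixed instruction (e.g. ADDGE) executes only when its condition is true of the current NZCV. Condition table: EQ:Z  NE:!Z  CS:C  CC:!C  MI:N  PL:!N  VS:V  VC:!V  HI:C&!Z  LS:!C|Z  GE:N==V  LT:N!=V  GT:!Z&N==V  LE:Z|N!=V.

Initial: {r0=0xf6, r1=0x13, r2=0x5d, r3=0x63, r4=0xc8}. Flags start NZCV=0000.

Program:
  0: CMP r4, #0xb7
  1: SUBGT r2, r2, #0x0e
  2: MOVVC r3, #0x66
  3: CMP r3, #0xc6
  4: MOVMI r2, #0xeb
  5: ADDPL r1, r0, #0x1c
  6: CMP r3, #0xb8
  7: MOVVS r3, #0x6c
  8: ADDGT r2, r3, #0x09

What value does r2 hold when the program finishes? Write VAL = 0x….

VAL = 0x75

0: ✓ CMP  NZCV=0010
1: ✓ SUBGT  r2←0x4f
2: ✓ MOVVC  r3←0x66
3: ✓ CMP  NZCV=1001
4: ✓ MOVMI  r2←0xeb
5: · ADDPL
6: ✓ CMP  NZCV=1001
7: ✓ MOVVS  r3←0x6c
8: ✓ ADDGT  r2←0x75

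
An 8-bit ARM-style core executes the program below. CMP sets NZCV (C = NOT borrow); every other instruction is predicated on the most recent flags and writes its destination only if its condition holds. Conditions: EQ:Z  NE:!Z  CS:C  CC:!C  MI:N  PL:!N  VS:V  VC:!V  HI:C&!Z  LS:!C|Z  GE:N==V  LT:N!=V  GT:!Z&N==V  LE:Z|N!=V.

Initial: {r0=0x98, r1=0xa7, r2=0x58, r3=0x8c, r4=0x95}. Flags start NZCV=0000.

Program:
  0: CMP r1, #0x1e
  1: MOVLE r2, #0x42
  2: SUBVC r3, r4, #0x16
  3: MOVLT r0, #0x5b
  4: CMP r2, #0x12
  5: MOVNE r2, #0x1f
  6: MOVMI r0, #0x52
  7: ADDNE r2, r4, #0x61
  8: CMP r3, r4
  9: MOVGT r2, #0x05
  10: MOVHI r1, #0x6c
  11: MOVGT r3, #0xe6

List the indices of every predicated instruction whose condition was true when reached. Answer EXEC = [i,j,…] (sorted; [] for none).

EXEC = [1,2,3,5,7,9,11]

[0] flags=1010 → (cmp)
[1] flags=1010 LE?T → r2=0x42
[2] flags=1010 VC?T → r3=0x7f
[3] flags=1010 LT?T → r0=0x5b
[4] flags=0010 → (cmp)
[5] flags=0010 NE?T → r2=0x1f
[6] flags=0010 MI?F → skip
[7] flags=0010 NE?T → r2=0xf6
[8] flags=1001 → (cmp)
[9] flags=1001 GT?T → r2=0x05
[10] flags=1001 HI?F → skip
[11] flags=1001 GT?T → r3=0xe6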